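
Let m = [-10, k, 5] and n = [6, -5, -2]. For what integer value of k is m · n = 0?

m · n = (-10)·6 + k·(-5) + 5·(-2) = -70 - 5k
Set equal to 0: -5k = 70, so k = -14.

-14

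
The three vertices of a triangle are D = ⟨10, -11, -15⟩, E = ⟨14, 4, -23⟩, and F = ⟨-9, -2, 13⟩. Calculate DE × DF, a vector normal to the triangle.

DE = (4, 15, -8)
DF = (-19, 9, 28)
i: 15·28 - (-8)·9 = 420 - (-72) = 492
j: (-8)·(-19) - 4·28 = 152 - 112 = 40
k: 4·9 - 15·(-19) = 36 - (-285) = 321
DE × DF = (492, 40, 321)

(492, 40, 321)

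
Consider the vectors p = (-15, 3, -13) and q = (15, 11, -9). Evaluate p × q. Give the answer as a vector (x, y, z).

i: 3·(-9) - (-13)·11 = -27 - (-143) = 116
j: (-13)·15 - (-15)·(-9) = -195 - 135 = -330
k: (-15)·11 - 3·15 = -165 - 45 = -210
p × q = (116, -330, -210)

(116, -330, -210)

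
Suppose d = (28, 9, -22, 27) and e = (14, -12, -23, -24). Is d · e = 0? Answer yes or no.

d · e = 28·14 + 9·(-12) + (-22)·(-23) + 27·(-24) = 392 - 108 + 506 - 648 = 142
Nonzero, so the vectors are not orthogonal.

no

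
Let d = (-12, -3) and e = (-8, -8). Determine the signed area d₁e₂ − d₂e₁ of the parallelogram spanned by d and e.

72

(-12)·(-8) - (-3)·(-8) = 96 - 24 = 72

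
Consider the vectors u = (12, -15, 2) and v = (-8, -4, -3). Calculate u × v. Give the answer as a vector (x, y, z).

i: (-15)·(-3) - 2·(-4) = 45 - (-8) = 53
j: 2·(-8) - 12·(-3) = -16 - (-36) = 20
k: 12·(-4) - (-15)·(-8) = -48 - 120 = -168
u × v = (53, 20, -168)

(53, 20, -168)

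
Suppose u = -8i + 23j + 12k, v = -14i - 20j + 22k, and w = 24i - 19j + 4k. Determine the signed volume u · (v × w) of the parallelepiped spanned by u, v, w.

19680

v × w:
i: (-20)·4 - 22·(-19) = -80 - (-418) = 338
j: 22·24 - (-14)·4 = 528 - (-56) = 584
k: (-14)·(-19) - (-20)·24 = 266 - (-480) = 746
v × w = (338, 584, 746)
u · (v × w) = (-8)·338 + 23·584 + 12·746 = -2704 + 13432 + 8952 = 19680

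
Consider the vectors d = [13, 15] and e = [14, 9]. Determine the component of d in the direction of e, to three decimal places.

d · e = 13·14 + 15·9 = 182 + 135 = 317
|e| = √(196 + 81) = √277 ≈ 16.6433
comp_e d = 317 / √277 ≈ 19.047

19.047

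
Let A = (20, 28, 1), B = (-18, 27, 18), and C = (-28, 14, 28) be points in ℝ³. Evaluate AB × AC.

(211, 210, 484)

AB = (-38, -1, 17)
AC = (-48, -14, 27)
i: (-1)·27 - 17·(-14) = -27 - (-238) = 211
j: 17·(-48) - (-38)·27 = -816 - (-1026) = 210
k: (-38)·(-14) - (-1)·(-48) = 532 - 48 = 484
AB × AC = (211, 210, 484)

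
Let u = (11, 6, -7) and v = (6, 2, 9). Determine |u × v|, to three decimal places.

i: 6·9 - (-7)·2 = 54 - (-14) = 68
j: (-7)·6 - 11·9 = -42 - 99 = -141
k: 11·2 - 6·6 = 22 - 36 = -14
u × v = (68, -141, -14)
|u × v| = √(68² + (-141)² + (-14)²) = √24701 ≈ 157.1655

157.166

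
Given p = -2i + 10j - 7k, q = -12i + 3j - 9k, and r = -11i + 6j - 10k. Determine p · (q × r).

q × r:
i: 3·(-10) - (-9)·6 = -30 - (-54) = 24
j: (-9)·(-11) - (-12)·(-10) = 99 - 120 = -21
k: (-12)·6 - 3·(-11) = -72 - (-33) = -39
q × r = (24, -21, -39)
p · (q × r) = (-2)·24 + 10·(-21) + (-7)·(-39) = -48 - 210 + 273 = 15

15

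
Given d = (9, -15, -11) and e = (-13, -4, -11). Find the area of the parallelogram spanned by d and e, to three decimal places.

355.761

i: (-15)·(-11) - (-11)·(-4) = 165 - 44 = 121
j: (-11)·(-13) - 9·(-11) = 143 - (-99) = 242
k: 9·(-4) - (-15)·(-13) = -36 - 195 = -231
d × e = (121, 242, -231)
|d × e| = √(121² + 242² + (-231)²) = √126566 ≈ 355.7612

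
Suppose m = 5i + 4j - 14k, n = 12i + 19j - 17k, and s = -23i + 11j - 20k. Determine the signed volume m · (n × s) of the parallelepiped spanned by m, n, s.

n × s:
i: 19·(-20) - (-17)·11 = -380 - (-187) = -193
j: (-17)·(-23) - 12·(-20) = 391 - (-240) = 631
k: 12·11 - 19·(-23) = 132 - (-437) = 569
n × s = (-193, 631, 569)
m · (n × s) = 5·(-193) + 4·631 + (-14)·569 = -965 + 2524 - 7966 = -6407

-6407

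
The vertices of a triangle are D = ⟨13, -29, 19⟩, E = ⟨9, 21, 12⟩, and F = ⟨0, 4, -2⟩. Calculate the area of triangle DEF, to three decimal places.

484.545

DE = (-4, 50, -7),  DF = (-13, 33, -21)
i: 50·(-21) - (-7)·33 = -1050 - (-231) = -819
j: (-7)·(-13) - (-4)·(-21) = 91 - 84 = 7
k: (-4)·33 - 50·(-13) = -132 - (-650) = 518
DE × DF = (-819, 7, 518)
|DE × DF| = √939134 ≈ 969.0893
area = ½ · 969.0893 ≈ 484.545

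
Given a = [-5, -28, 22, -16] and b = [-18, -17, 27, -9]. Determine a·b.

a · b = (-5)·(-18) + (-28)·(-17) + 22·27 + (-16)·(-9) = 90 + 476 + 594 + 144 = 1304

1304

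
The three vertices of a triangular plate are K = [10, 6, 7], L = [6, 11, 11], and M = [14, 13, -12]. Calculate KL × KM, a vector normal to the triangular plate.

KL = (-4, 5, 4)
KM = (4, 7, -19)
i: 5·(-19) - 4·7 = -95 - 28 = -123
j: 4·4 - (-4)·(-19) = 16 - 76 = -60
k: (-4)·7 - 5·4 = -28 - 20 = -48
KL × KM = (-123, -60, -48)

(-123, -60, -48)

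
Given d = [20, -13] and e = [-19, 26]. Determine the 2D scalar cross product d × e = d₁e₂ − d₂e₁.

273

20·26 - (-13)·(-19) = 520 - 247 = 273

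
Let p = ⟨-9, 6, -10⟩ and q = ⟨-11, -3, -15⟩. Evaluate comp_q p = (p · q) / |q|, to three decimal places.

p · q = (-9)·(-11) + 6·(-3) + (-10)·(-15) = 99 - 18 + 150 = 231
|q| = √(121 + 9 + 225) = √355 ≈ 18.8414
comp_q p = 231 / √355 ≈ 12.260

12.260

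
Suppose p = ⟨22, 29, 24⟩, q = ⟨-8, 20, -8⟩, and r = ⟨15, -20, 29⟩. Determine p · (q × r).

q × r:
i: 20·29 - (-8)·(-20) = 580 - 160 = 420
j: (-8)·15 - (-8)·29 = -120 - (-232) = 112
k: (-8)·(-20) - 20·15 = 160 - 300 = -140
q × r = (420, 112, -140)
p · (q × r) = 22·420 + 29·112 + 24·(-140) = 9240 + 3248 - 3360 = 9128

9128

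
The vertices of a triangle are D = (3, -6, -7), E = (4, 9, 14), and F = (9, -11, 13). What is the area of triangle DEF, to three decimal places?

DE = (1, 15, 21),  DF = (6, -5, 20)
i: 15·20 - 21·(-5) = 300 - (-105) = 405
j: 21·6 - 1·20 = 126 - 20 = 106
k: 1·(-5) - 15·6 = -5 - 90 = -95
DE × DF = (405, 106, -95)
|DE × DF| = √184286 ≈ 429.2855
area = ½ · 429.2855 ≈ 214.643

214.643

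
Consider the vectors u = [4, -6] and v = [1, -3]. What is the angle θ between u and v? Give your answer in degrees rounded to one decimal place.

15.3

u · v = 4·1 + (-6)·(-3) = 4 + 18 = 22
|u|² = 16 + 36 = 52,  |u| = √52 ≈ 7.211103
|v|² = 1 + 9 = 10,  |v| = √10 ≈ 3.162278
cos θ = 22 / (7.211103 · 3.162278) ≈ 0.96476
θ = arccos(0.96476) ≈ 15.3°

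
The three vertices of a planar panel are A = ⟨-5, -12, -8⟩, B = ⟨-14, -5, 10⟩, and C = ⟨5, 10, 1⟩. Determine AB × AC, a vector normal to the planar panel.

(-333, 261, -268)

AB = (-9, 7, 18)
AC = (10, 22, 9)
i: 7·9 - 18·22 = 63 - 396 = -333
j: 18·10 - (-9)·9 = 180 - (-81) = 261
k: (-9)·22 - 7·10 = -198 - 70 = -268
AB × AC = (-333, 261, -268)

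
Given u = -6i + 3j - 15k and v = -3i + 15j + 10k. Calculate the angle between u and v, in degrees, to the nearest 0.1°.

106.8

u · v = (-6)·(-3) + 3·15 + (-15)·10 = 18 + 45 - 150 = -87
|u|² = 36 + 9 + 225 = 270,  |u| = √270 ≈ 16.431677
|v|² = 9 + 225 + 100 = 334,  |v| = √334 ≈ 18.275667
cos θ = -87 / (16.431677 · 18.275667) ≈ -0.28971
θ = arccos(-0.28971) ≈ 106.8°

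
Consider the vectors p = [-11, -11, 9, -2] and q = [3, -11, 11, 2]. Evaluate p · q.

183

p · q = (-11)·3 + (-11)·(-11) + 9·11 + (-2)·2 = -33 + 121 + 99 - 4 = 183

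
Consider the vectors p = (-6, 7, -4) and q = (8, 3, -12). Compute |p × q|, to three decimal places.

i: 7·(-12) - (-4)·3 = -84 - (-12) = -72
j: (-4)·8 - (-6)·(-12) = -32 - 72 = -104
k: (-6)·3 - 7·8 = -18 - 56 = -74
p × q = (-72, -104, -74)
|p × q| = √((-72)² + (-104)² + (-74)²) = √21476 ≈ 146.5469

146.547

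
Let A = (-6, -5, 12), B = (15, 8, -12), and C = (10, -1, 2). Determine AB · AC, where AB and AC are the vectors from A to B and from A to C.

AB = B − A = (21, 13, -24)
AC = C − A = (16, 4, -10)
AB · AC = 21·16 + 13·4 + (-24)·(-10) = 336 + 52 + 240 = 628

628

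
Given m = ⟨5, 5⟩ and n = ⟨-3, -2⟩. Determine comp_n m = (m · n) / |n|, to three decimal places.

-6.934

m · n = 5·(-3) + 5·(-2) = -15 - 10 = -25
|n| = √(9 + 4) = √13 ≈ 3.6056
comp_n m = -25 / √13 ≈ -6.934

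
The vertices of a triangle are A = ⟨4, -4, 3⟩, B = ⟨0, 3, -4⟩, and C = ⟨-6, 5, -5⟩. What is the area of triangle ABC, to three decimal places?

AB = (-4, 7, -7),  AC = (-10, 9, -8)
i: 7·(-8) - (-7)·9 = -56 - (-63) = 7
j: (-7)·(-10) - (-4)·(-8) = 70 - 32 = 38
k: (-4)·9 - 7·(-10) = -36 - (-70) = 34
AB × AC = (7, 38, 34)
|AB × AC| = √2649 ≈ 51.4684
area = ½ · 51.4684 ≈ 25.734

25.734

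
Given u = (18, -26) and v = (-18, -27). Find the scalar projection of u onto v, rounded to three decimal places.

11.649

u · v = 18·(-18) + (-26)·(-27) = -324 + 702 = 378
|v| = √(324 + 729) = √1053 ≈ 32.4500
comp_v u = 378 / √1053 ≈ 11.649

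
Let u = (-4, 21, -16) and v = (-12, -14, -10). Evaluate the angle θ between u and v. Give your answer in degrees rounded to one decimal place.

98.8

u · v = (-4)·(-12) + 21·(-14) + (-16)·(-10) = 48 - 294 + 160 = -86
|u|² = 16 + 441 + 256 = 713,  |u| = √713 ≈ 26.702060
|v|² = 144 + 196 + 100 = 440,  |v| = √440 ≈ 20.976177
cos θ = -86 / (26.702060 · 20.976177) ≈ -0.15354
θ = arccos(-0.15354) ≈ 98.8°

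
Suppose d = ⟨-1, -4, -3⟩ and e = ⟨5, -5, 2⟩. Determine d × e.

i: (-4)·2 - (-3)·(-5) = -8 - 15 = -23
j: (-3)·5 - (-1)·2 = -15 - (-2) = -13
k: (-1)·(-5) - (-4)·5 = 5 - (-20) = 25
d × e = (-23, -13, 25)

(-23, -13, 25)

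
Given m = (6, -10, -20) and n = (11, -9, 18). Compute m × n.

(-360, -328, 56)

i: (-10)·18 - (-20)·(-9) = -180 - 180 = -360
j: (-20)·11 - 6·18 = -220 - 108 = -328
k: 6·(-9) - (-10)·11 = -54 - (-110) = 56
m × n = (-360, -328, 56)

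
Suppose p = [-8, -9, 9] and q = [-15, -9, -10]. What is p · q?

p · q = (-8)·(-15) + (-9)·(-9) + 9·(-10) = 120 + 81 - 90 = 111

111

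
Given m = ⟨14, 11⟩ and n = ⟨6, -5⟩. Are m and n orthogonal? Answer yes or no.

no

m · n = 14·6 + 11·(-5) = 84 - 55 = 29
Nonzero, so the vectors are not orthogonal.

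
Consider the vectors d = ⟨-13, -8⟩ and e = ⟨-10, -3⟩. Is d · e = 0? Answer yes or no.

d · e = (-13)·(-10) + (-8)·(-3) = 130 + 24 = 154
Nonzero, so the vectors are not orthogonal.

no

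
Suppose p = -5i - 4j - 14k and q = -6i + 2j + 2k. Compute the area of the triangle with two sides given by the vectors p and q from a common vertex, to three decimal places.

i: (-4)·2 - (-14)·2 = -8 - (-28) = 20
j: (-14)·(-6) - (-5)·2 = 84 - (-10) = 94
k: (-5)·2 - (-4)·(-6) = -10 - 24 = -34
p × q = (20, 94, -34)
|p × q| = √(20² + 94² + (-34)²) = √10392 ≈ 101.9412
area = ½ · 101.9412 ≈ 50.971

50.971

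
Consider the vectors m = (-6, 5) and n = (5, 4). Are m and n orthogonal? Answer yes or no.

no

m · n = (-6)·5 + 5·4 = -30 + 20 = -10
Nonzero, so the vectors are not orthogonal.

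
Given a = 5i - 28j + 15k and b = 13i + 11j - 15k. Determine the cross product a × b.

(255, 270, 419)

i: (-28)·(-15) - 15·11 = 420 - 165 = 255
j: 15·13 - 5·(-15) = 195 - (-75) = 270
k: 5·11 - (-28)·13 = 55 - (-364) = 419
a × b = (255, 270, 419)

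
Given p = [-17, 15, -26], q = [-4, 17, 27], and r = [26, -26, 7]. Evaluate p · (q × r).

q × r:
i: 17·7 - 27·(-26) = 119 - (-702) = 821
j: 27·26 - (-4)·7 = 702 - (-28) = 730
k: (-4)·(-26) - 17·26 = 104 - 442 = -338
q × r = (821, 730, -338)
p · (q × r) = (-17)·821 + 15·730 + (-26)·(-338) = -13957 + 10950 + 8788 = 5781

5781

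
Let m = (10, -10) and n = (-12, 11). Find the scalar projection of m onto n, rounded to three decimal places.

-14.129

m · n = 10·(-12) + (-10)·11 = -120 - 110 = -230
|n| = √(144 + 121) = √265 ≈ 16.2788
comp_n m = -230 / √265 ≈ -14.129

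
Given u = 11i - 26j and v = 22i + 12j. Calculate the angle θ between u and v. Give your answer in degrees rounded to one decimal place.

95.7

u · v = 11·22 + (-26)·12 = 242 - 312 = -70
|u|² = 121 + 676 = 797,  |u| = √797 ≈ 28.231188
|v|² = 484 + 144 = 628,  |v| = √628 ≈ 25.059928
cos θ = -70 / (28.231188 · 25.059928) ≈ -0.09894
θ = arccos(-0.09894) ≈ 95.7°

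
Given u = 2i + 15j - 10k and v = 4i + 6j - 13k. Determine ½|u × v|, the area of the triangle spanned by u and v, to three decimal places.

i: 15·(-13) - (-10)·6 = -195 - (-60) = -135
j: (-10)·4 - 2·(-13) = -40 - (-26) = -14
k: 2·6 - 15·4 = 12 - 60 = -48
u × v = (-135, -14, -48)
|u × v| = √((-135)² + (-14)² + (-48)²) = √20725 ≈ 143.9618
area = ½ · 143.9618 ≈ 71.981

71.981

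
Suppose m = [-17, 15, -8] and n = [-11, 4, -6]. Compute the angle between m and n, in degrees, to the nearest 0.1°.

m · n = (-17)·(-11) + 15·4 + (-8)·(-6) = 187 + 60 + 48 = 295
|m|² = 289 + 225 + 64 = 578,  |m| = √578 ≈ 24.041631
|n|² = 121 + 16 + 36 = 173,  |n| = √173 ≈ 13.152946
cos θ = 295 / (24.041631 · 13.152946) ≈ 0.93290
θ = arccos(0.93290) ≈ 21.1°

21.1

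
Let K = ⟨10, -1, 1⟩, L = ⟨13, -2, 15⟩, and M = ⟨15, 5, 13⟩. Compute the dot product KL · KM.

177

KL = L − K = (3, -1, 14)
KM = M − K = (5, 6, 12)
KL · KM = 3·5 + (-1)·6 + 14·12 = 15 - 6 + 168 = 177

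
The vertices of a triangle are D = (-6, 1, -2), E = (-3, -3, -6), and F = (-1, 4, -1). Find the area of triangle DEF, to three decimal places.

18.934

DE = (3, -4, -4),  DF = (5, 3, 1)
i: (-4)·1 - (-4)·3 = -4 - (-12) = 8
j: (-4)·5 - 3·1 = -20 - 3 = -23
k: 3·3 - (-4)·5 = 9 - (-20) = 29
DE × DF = (8, -23, 29)
|DE × DF| = √1434 ≈ 37.8682
area = ½ · 37.8682 ≈ 18.934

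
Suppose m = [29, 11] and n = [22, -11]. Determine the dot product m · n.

m · n = 29·22 + 11·(-11) = 638 - 121 = 517

517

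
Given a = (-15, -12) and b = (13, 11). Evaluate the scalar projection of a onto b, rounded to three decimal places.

-19.202

a · b = (-15)·13 + (-12)·11 = -195 - 132 = -327
|b| = √(169 + 121) = √290 ≈ 17.0294
comp_b a = -327 / √290 ≈ -19.202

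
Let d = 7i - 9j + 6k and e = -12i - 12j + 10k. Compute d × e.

i: (-9)·10 - 6·(-12) = -90 - (-72) = -18
j: 6·(-12) - 7·10 = -72 - 70 = -142
k: 7·(-12) - (-9)·(-12) = -84 - 108 = -192
d × e = (-18, -142, -192)

(-18, -142, -192)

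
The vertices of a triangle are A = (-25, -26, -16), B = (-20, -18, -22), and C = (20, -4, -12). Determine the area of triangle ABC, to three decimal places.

AB = (5, 8, -6),  AC = (45, 22, 4)
i: 8·4 - (-6)·22 = 32 - (-132) = 164
j: (-6)·45 - 5·4 = -270 - 20 = -290
k: 5·22 - 8·45 = 110 - 360 = -250
AB × AC = (164, -290, -250)
|AB × AC| = √173496 ≈ 416.5285
area = ½ · 416.5285 ≈ 208.264

208.264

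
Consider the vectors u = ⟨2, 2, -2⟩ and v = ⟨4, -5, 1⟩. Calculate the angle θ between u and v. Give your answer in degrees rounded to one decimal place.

100.3

u · v = 2·4 + 2·(-5) + (-2)·1 = 8 - 10 - 2 = -4
|u|² = 4 + 4 + 4 = 12,  |u| = √12 ≈ 3.464102
|v|² = 16 + 25 + 1 = 42,  |v| = √42 ≈ 6.480741
cos θ = -4 / (3.464102 · 6.480741) ≈ -0.17817
θ = arccos(-0.17817) ≈ 100.3°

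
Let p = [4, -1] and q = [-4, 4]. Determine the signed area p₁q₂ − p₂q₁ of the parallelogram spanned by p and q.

12

4·4 - (-1)·(-4) = 16 - 4 = 12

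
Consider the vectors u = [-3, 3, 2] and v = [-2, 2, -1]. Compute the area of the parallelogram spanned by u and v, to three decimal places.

9.899

i: 3·(-1) - 2·2 = -3 - 4 = -7
j: 2·(-2) - (-3)·(-1) = -4 - 3 = -7
k: (-3)·2 - 3·(-2) = -6 - (-6) = 0
u × v = (-7, -7, 0)
|u × v| = √((-7)² + (-7)² + 0²) = √98 ≈ 9.8995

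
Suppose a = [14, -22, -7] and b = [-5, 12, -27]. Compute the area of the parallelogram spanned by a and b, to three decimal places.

i: (-22)·(-27) - (-7)·12 = 594 - (-84) = 678
j: (-7)·(-5) - 14·(-27) = 35 - (-378) = 413
k: 14·12 - (-22)·(-5) = 168 - 110 = 58
a × b = (678, 413, 58)
|a × b| = √(678² + 413² + 58²) = √633617 ≈ 796.0006

796.001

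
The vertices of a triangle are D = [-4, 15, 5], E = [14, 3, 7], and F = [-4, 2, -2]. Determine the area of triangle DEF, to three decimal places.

143.816

DE = (18, -12, 2),  DF = (0, -13, -7)
i: (-12)·(-7) - 2·(-13) = 84 - (-26) = 110
j: 2·0 - 18·(-7) = 0 - (-126) = 126
k: 18·(-13) - (-12)·0 = -234 - 0 = -234
DE × DF = (110, 126, -234)
|DE × DF| = √82732 ≈ 287.6317
area = ½ · 287.6317 ≈ 143.816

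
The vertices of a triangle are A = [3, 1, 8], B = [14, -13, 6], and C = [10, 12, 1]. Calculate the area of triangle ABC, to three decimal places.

128.773

AB = (11, -14, -2),  AC = (7, 11, -7)
i: (-14)·(-7) - (-2)·11 = 98 - (-22) = 120
j: (-2)·7 - 11·(-7) = -14 - (-77) = 63
k: 11·11 - (-14)·7 = 121 - (-98) = 219
AB × AC = (120, 63, 219)
|AB × AC| = √66330 ≈ 257.5461
area = ½ · 257.5461 ≈ 128.773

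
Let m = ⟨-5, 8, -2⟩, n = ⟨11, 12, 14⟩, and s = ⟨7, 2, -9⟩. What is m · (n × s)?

n × s:
i: 12·(-9) - 14·2 = -108 - 28 = -136
j: 14·7 - 11·(-9) = 98 - (-99) = 197
k: 11·2 - 12·7 = 22 - 84 = -62
n × s = (-136, 197, -62)
m · (n × s) = (-5)·(-136) + 8·197 + (-2)·(-62) = 680 + 1576 + 124 = 2380

2380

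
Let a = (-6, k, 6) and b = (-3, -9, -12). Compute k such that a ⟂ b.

-6

a · b = (-6)·(-3) + k·(-9) + 6·(-12) = -54 - 9k
Set equal to 0: -9k = 54, so k = -6.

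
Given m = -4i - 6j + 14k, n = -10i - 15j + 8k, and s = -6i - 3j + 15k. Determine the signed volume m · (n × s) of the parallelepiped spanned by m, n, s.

-648

n × s:
i: (-15)·15 - 8·(-3) = -225 - (-24) = -201
j: 8·(-6) - (-10)·15 = -48 - (-150) = 102
k: (-10)·(-3) - (-15)·(-6) = 30 - 90 = -60
n × s = (-201, 102, -60)
m · (n × s) = (-4)·(-201) + (-6)·102 + 14·(-60) = 804 - 612 - 840 = -648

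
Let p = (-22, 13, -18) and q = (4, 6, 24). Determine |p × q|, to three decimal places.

i: 13·24 - (-18)·6 = 312 - (-108) = 420
j: (-18)·4 - (-22)·24 = -72 - (-528) = 456
k: (-22)·6 - 13·4 = -132 - 52 = -184
p × q = (420, 456, -184)
|p × q| = √(420² + 456² + (-184)²) = √418192 ≈ 646.6777

646.678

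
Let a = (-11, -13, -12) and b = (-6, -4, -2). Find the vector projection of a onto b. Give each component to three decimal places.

a · b = (-11)·(-6) + (-13)·(-4) + (-12)·(-2) = 66 + 52 + 24 = 142
|b|² = 36 + 16 + 4 = 56
proj_b a = (142/56) · (-6, -4, -2) ≈ (-15.214, -10.143, -5.071)

(-15.214, -10.143, -5.071)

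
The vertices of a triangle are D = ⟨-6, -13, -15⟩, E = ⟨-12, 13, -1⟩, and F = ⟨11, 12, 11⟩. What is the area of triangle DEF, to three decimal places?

391.144

DE = (-6, 26, 14),  DF = (17, 25, 26)
i: 26·26 - 14·25 = 676 - 350 = 326
j: 14·17 - (-6)·26 = 238 - (-156) = 394
k: (-6)·25 - 26·17 = -150 - 442 = -592
DE × DF = (326, 394, -592)
|DE × DF| = √611976 ≈ 782.2889
area = ½ · 782.2889 ≈ 391.144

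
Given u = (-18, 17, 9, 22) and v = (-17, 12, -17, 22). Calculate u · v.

841

u · v = (-18)·(-17) + 17·12 + 9·(-17) + 22·22 = 306 + 204 - 153 + 484 = 841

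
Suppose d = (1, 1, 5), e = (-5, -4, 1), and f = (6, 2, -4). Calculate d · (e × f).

e × f:
i: (-4)·(-4) - 1·2 = 16 - 2 = 14
j: 1·6 - (-5)·(-4) = 6 - 20 = -14
k: (-5)·2 - (-4)·6 = -10 - (-24) = 14
e × f = (14, -14, 14)
d · (e × f) = 1·14 + 1·(-14) + 5·14 = 14 - 14 + 70 = 70

70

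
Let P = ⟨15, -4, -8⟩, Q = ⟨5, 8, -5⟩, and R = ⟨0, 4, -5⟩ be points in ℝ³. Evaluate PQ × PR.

PQ = (-10, 12, 3)
PR = (-15, 8, 3)
i: 12·3 - 3·8 = 36 - 24 = 12
j: 3·(-15) - (-10)·3 = -45 - (-30) = -15
k: (-10)·8 - 12·(-15) = -80 - (-180) = 100
PQ × PR = (12, -15, 100)

(12, -15, 100)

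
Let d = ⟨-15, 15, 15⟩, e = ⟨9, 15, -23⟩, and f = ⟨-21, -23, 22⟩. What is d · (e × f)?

8880

e × f:
i: 15·22 - (-23)·(-23) = 330 - 529 = -199
j: (-23)·(-21) - 9·22 = 483 - 198 = 285
k: 9·(-23) - 15·(-21) = -207 - (-315) = 108
e × f = (-199, 285, 108)
d · (e × f) = (-15)·(-199) + 15·285 + 15·108 = 2985 + 4275 + 1620 = 8880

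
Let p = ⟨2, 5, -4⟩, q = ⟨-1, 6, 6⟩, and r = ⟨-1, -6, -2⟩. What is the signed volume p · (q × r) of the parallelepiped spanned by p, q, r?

q × r:
i: 6·(-2) - 6·(-6) = -12 - (-36) = 24
j: 6·(-1) - (-1)·(-2) = -6 - 2 = -8
k: (-1)·(-6) - 6·(-1) = 6 - (-6) = 12
q × r = (24, -8, 12)
p · (q × r) = 2·24 + 5·(-8) + (-4)·12 = 48 - 40 - 48 = -40

-40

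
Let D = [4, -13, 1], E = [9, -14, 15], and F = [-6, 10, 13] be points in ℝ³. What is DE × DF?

DE = (5, -1, 14)
DF = (-10, 23, 12)
i: (-1)·12 - 14·23 = -12 - 322 = -334
j: 14·(-10) - 5·12 = -140 - 60 = -200
k: 5·23 - (-1)·(-10) = 115 - 10 = 105
DE × DF = (-334, -200, 105)

(-334, -200, 105)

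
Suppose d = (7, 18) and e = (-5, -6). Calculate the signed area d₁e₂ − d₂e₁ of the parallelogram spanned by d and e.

48

7·(-6) - 18·(-5) = -42 - (-90) = 48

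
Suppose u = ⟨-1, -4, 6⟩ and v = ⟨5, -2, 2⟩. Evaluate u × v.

i: (-4)·2 - 6·(-2) = -8 - (-12) = 4
j: 6·5 - (-1)·2 = 30 - (-2) = 32
k: (-1)·(-2) - (-4)·5 = 2 - (-20) = 22
u × v = (4, 32, 22)

(4, 32, 22)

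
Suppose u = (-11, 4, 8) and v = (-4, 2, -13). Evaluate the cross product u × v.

i: 4·(-13) - 8·2 = -52 - 16 = -68
j: 8·(-4) - (-11)·(-13) = -32 - 143 = -175
k: (-11)·2 - 4·(-4) = -22 - (-16) = -6
u × v = (-68, -175, -6)

(-68, -175, -6)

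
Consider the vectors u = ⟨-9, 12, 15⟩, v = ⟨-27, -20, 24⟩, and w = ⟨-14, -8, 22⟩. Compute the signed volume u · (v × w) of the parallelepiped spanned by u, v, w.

4368

v × w:
i: (-20)·22 - 24·(-8) = -440 - (-192) = -248
j: 24·(-14) - (-27)·22 = -336 - (-594) = 258
k: (-27)·(-8) - (-20)·(-14) = 216 - 280 = -64
v × w = (-248, 258, -64)
u · (v × w) = (-9)·(-248) + 12·258 + 15·(-64) = 2232 + 3096 - 960 = 4368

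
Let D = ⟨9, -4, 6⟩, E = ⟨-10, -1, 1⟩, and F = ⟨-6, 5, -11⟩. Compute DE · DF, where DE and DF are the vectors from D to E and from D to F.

DE = E − D = (-19, 3, -5)
DF = F − D = (-15, 9, -17)
DE · DF = (-19)·(-15) + 3·9 + (-5)·(-17) = 285 + 27 + 85 = 397

397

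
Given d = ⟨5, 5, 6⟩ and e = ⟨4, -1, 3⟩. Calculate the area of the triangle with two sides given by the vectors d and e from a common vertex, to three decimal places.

16.934

i: 5·3 - 6·(-1) = 15 - (-6) = 21
j: 6·4 - 5·3 = 24 - 15 = 9
k: 5·(-1) - 5·4 = -5 - 20 = -25
d × e = (21, 9, -25)
|d × e| = √(21² + 9² + (-25)²) = √1147 ≈ 33.8674
area = ½ · 33.8674 ≈ 16.934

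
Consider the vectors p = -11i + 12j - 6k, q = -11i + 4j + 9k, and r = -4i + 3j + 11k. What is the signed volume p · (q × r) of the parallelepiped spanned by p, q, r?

935

q × r:
i: 4·11 - 9·3 = 44 - 27 = 17
j: 9·(-4) - (-11)·11 = -36 - (-121) = 85
k: (-11)·3 - 4·(-4) = -33 - (-16) = -17
q × r = (17, 85, -17)
p · (q × r) = (-11)·17 + 12·85 + (-6)·(-17) = -187 + 1020 + 102 = 935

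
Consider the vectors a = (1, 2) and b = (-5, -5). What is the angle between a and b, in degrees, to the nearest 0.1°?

161.6

a · b = 1·(-5) + 2·(-5) = -5 - 10 = -15
|a|² = 1 + 4 = 5,  |a| = √5 ≈ 2.236068
|b|² = 25 + 25 = 50,  |b| = √50 ≈ 7.071068
cos θ = -15 / (2.236068 · 7.071068) ≈ -0.94868
θ = arccos(-0.94868) ≈ 161.6°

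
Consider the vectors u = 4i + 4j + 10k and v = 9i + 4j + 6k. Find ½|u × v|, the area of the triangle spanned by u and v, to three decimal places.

i: 4·6 - 10·4 = 24 - 40 = -16
j: 10·9 - 4·6 = 90 - 24 = 66
k: 4·4 - 4·9 = 16 - 36 = -20
u × v = (-16, 66, -20)
|u × v| = √((-16)² + 66² + (-20)²) = √5012 ≈ 70.7955
area = ½ · 70.7955 ≈ 35.398

35.398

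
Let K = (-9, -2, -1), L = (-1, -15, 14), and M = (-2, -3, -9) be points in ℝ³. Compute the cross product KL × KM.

(119, 169, 83)

KL = (8, -13, 15)
KM = (7, -1, -8)
i: (-13)·(-8) - 15·(-1) = 104 - (-15) = 119
j: 15·7 - 8·(-8) = 105 - (-64) = 169
k: 8·(-1) - (-13)·7 = -8 - (-91) = 83
KL × KM = (119, 169, 83)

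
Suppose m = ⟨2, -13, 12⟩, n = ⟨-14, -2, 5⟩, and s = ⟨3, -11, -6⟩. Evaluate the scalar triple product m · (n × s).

n × s:
i: (-2)·(-6) - 5·(-11) = 12 - (-55) = 67
j: 5·3 - (-14)·(-6) = 15 - 84 = -69
k: (-14)·(-11) - (-2)·3 = 154 - (-6) = 160
n × s = (67, -69, 160)
m · (n × s) = 2·67 + (-13)·(-69) + 12·160 = 134 + 897 + 1920 = 2951

2951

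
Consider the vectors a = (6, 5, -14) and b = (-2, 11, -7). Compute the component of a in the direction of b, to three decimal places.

a · b = 6·(-2) + 5·11 + (-14)·(-7) = -12 + 55 + 98 = 141
|b| = √(4 + 121 + 49) = √174 ≈ 13.1909
comp_b a = 141 / √174 ≈ 10.689

10.689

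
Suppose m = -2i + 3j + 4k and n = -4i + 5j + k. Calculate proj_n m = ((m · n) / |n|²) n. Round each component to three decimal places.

m · n = (-2)·(-4) + 3·5 + 4·1 = 8 + 15 + 4 = 27
|n|² = 16 + 25 + 1 = 42
proj_n m = (27/42) · (-4, 5, 1) ≈ (-2.571, 3.214, 0.643)

(-2.571, 3.214, 0.643)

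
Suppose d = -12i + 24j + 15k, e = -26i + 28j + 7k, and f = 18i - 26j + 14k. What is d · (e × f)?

7452

e × f:
i: 28·14 - 7·(-26) = 392 - (-182) = 574
j: 7·18 - (-26)·14 = 126 - (-364) = 490
k: (-26)·(-26) - 28·18 = 676 - 504 = 172
e × f = (574, 490, 172)
d · (e × f) = (-12)·574 + 24·490 + 15·172 = -6888 + 11760 + 2580 = 7452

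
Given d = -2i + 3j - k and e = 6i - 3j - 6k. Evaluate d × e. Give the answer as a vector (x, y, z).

i: 3·(-6) - (-1)·(-3) = -18 - 3 = -21
j: (-1)·6 - (-2)·(-6) = -6 - 12 = -18
k: (-2)·(-3) - 3·6 = 6 - 18 = -12
d × e = (-21, -18, -12)

(-21, -18, -12)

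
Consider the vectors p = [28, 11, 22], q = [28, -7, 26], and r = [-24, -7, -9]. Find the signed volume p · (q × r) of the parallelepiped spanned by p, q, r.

-5240

q × r:
i: (-7)·(-9) - 26·(-7) = 63 - (-182) = 245
j: 26·(-24) - 28·(-9) = -624 - (-252) = -372
k: 28·(-7) - (-7)·(-24) = -196 - 168 = -364
q × r = (245, -372, -364)
p · (q × r) = 28·245 + 11·(-372) + 22·(-364) = 6860 - 4092 - 8008 = -5240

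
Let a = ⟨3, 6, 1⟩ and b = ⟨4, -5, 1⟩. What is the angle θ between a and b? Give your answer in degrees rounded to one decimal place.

a · b = 3·4 + 6·(-5) + 1·1 = 12 - 30 + 1 = -17
|a|² = 9 + 36 + 1 = 46,  |a| = √46 ≈ 6.782330
|b|² = 16 + 25 + 1 = 42,  |b| = √42 ≈ 6.480741
cos θ = -17 / (6.782330 · 6.480741) ≈ -0.38676
θ = arccos(-0.38676) ≈ 112.8°

112.8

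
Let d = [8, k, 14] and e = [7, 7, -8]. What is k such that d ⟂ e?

d · e = 8·7 + k·7 + 14·(-8) = -56 + 7k
Set equal to 0: 7k = 56, so k = 8.

8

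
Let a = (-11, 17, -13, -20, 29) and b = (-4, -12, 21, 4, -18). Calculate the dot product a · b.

a · b = (-11)·(-4) + 17·(-12) + (-13)·21 + (-20)·4 + 29·(-18) = 44 - 204 - 273 - 80 - 522 = -1035

-1035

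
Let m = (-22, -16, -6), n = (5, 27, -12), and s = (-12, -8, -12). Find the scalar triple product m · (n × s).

n × s:
i: 27·(-12) - (-12)·(-8) = -324 - 96 = -420
j: (-12)·(-12) - 5·(-12) = 144 - (-60) = 204
k: 5·(-8) - 27·(-12) = -40 - (-324) = 284
n × s = (-420, 204, 284)
m · (n × s) = (-22)·(-420) + (-16)·204 + (-6)·284 = 9240 - 3264 - 1704 = 4272

4272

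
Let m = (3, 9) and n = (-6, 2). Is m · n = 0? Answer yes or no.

yes

m · n = 3·(-6) + 9·2 = -18 + 18 = 0
Zero, so the vectors are orthogonal.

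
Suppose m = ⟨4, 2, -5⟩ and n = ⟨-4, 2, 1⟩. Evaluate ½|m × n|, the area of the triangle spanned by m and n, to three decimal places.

i: 2·1 - (-5)·2 = 2 - (-10) = 12
j: (-5)·(-4) - 4·1 = 20 - 4 = 16
k: 4·2 - 2·(-4) = 8 - (-8) = 16
m × n = (12, 16, 16)
|m × n| = √(12² + 16² + 16²) = √656 ≈ 25.6125
area = ½ · 25.6125 ≈ 12.806

12.806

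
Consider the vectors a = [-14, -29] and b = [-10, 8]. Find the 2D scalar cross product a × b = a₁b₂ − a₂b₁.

-402

(-14)·8 - (-29)·(-10) = -112 - 290 = -402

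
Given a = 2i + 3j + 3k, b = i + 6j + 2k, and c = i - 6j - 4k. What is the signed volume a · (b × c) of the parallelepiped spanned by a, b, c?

b × c:
i: 6·(-4) - 2·(-6) = -24 - (-12) = -12
j: 2·1 - 1·(-4) = 2 - (-4) = 6
k: 1·(-6) - 6·1 = -6 - 6 = -12
b × c = (-12, 6, -12)
a · (b × c) = 2·(-12) + 3·6 + 3·(-12) = -24 + 18 - 36 = -42

-42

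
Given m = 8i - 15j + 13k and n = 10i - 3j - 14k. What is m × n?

(249, 242, 126)

i: (-15)·(-14) - 13·(-3) = 210 - (-39) = 249
j: 13·10 - 8·(-14) = 130 - (-112) = 242
k: 8·(-3) - (-15)·10 = -24 - (-150) = 126
m × n = (249, 242, 126)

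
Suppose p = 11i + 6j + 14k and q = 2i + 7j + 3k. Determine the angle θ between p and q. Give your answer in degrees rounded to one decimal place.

p · q = 11·2 + 6·7 + 14·3 = 22 + 42 + 42 = 106
|p|² = 121 + 36 + 196 = 353,  |p| = √353 ≈ 18.788294
|q|² = 4 + 49 + 9 = 62,  |q| = √62 ≈ 7.874008
cos θ = 106 / (18.788294 · 7.874008) ≈ 0.71651
θ = arccos(0.71651) ≈ 44.2°

44.2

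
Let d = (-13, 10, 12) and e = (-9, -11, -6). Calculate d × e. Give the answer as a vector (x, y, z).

i: 10·(-6) - 12·(-11) = -60 - (-132) = 72
j: 12·(-9) - (-13)·(-6) = -108 - 78 = -186
k: (-13)·(-11) - 10·(-9) = 143 - (-90) = 233
d × e = (72, -186, 233)

(72, -186, 233)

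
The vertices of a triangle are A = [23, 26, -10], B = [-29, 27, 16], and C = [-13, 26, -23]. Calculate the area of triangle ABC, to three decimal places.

AB = (-52, 1, 26),  AC = (-36, 0, -13)
i: 1·(-13) - 26·0 = -13 - 0 = -13
j: 26·(-36) - (-52)·(-13) = -936 - 676 = -1612
k: (-52)·0 - 1·(-36) = 0 - (-36) = 36
AB × AC = (-13, -1612, 36)
|AB × AC| = √2600009 ≈ 1612.4543
area = ½ · 1612.4543 ≈ 806.227

806.227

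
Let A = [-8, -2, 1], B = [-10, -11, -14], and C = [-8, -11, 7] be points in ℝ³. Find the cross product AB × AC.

AB = (-2, -9, -15)
AC = (0, -9, 6)
i: (-9)·6 - (-15)·(-9) = -54 - 135 = -189
j: (-15)·0 - (-2)·6 = 0 - (-12) = 12
k: (-2)·(-9) - (-9)·0 = 18 - 0 = 18
AB × AC = (-189, 12, 18)

(-189, 12, 18)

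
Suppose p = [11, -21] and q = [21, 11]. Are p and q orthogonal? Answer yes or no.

p · q = 11·21 + (-21)·11 = 231 - 231 = 0
Zero, so the vectors are orthogonal.

yes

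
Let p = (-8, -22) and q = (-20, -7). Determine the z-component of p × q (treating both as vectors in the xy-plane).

(-8)·(-7) - (-22)·(-20) = 56 - 440 = -384

-384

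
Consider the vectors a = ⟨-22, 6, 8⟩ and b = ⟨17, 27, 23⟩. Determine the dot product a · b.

-28

a · b = (-22)·17 + 6·27 + 8·23 = -374 + 162 + 184 = -28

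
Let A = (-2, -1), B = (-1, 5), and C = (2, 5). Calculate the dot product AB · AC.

40

AB = B − A = (1, 6)
AC = C − A = (4, 6)
AB · AC = 1·4 + 6·6 = 4 + 36 = 40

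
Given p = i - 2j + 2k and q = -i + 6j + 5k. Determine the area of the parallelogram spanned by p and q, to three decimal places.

23.431

i: (-2)·5 - 2·6 = -10 - 12 = -22
j: 2·(-1) - 1·5 = -2 - 5 = -7
k: 1·6 - (-2)·(-1) = 6 - 2 = 4
p × q = (-22, -7, 4)
|p × q| = √((-22)² + (-7)² + 4²) = √549 ≈ 23.4307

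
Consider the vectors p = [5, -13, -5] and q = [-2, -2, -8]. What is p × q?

(94, 50, -36)

i: (-13)·(-8) - (-5)·(-2) = 104 - 10 = 94
j: (-5)·(-2) - 5·(-8) = 10 - (-40) = 50
k: 5·(-2) - (-13)·(-2) = -10 - 26 = -36
p × q = (94, 50, -36)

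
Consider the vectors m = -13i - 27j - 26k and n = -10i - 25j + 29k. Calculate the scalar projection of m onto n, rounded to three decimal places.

1.289

m · n = (-13)·(-10) + (-27)·(-25) + (-26)·29 = 130 + 675 - 754 = 51
|n| = √(100 + 625 + 841) = √1566 ≈ 39.5727
comp_n m = 51 / √1566 ≈ 1.289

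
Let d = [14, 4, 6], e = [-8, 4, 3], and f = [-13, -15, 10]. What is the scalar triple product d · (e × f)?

2386

e × f:
i: 4·10 - 3·(-15) = 40 - (-45) = 85
j: 3·(-13) - (-8)·10 = -39 - (-80) = 41
k: (-8)·(-15) - 4·(-13) = 120 - (-52) = 172
e × f = (85, 41, 172)
d · (e × f) = 14·85 + 4·41 + 6·172 = 1190 + 164 + 1032 = 2386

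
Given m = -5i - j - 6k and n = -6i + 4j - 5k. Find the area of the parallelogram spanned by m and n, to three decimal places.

40.472

i: (-1)·(-5) - (-6)·4 = 5 - (-24) = 29
j: (-6)·(-6) - (-5)·(-5) = 36 - 25 = 11
k: (-5)·4 - (-1)·(-6) = -20 - 6 = -26
m × n = (29, 11, -26)
|m × n| = √(29² + 11² + (-26)²) = √1638 ≈ 40.4722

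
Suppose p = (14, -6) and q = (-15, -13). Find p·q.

p · q = 14·(-15) + (-6)·(-13) = -210 + 78 = -132

-132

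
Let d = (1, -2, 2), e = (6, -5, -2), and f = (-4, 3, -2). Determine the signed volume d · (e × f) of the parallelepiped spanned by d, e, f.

e × f:
i: (-5)·(-2) - (-2)·3 = 10 - (-6) = 16
j: (-2)·(-4) - 6·(-2) = 8 - (-12) = 20
k: 6·3 - (-5)·(-4) = 18 - 20 = -2
e × f = (16, 20, -2)
d · (e × f) = 1·16 + (-2)·20 + 2·(-2) = 16 - 40 - 4 = -28

-28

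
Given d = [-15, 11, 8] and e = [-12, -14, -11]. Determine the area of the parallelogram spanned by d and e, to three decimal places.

430.309

i: 11·(-11) - 8·(-14) = -121 - (-112) = -9
j: 8·(-12) - (-15)·(-11) = -96 - 165 = -261
k: (-15)·(-14) - 11·(-12) = 210 - (-132) = 342
d × e = (-9, -261, 342)
|d × e| = √((-9)² + (-261)² + 342²) = √185166 ≈ 430.3092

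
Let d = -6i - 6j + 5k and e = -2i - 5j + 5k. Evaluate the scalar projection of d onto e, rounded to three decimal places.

d · e = (-6)·(-2) + (-6)·(-5) + 5·5 = 12 + 30 + 25 = 67
|e| = √(4 + 25 + 25) = √54 ≈ 7.3485
comp_e d = 67 / √54 ≈ 9.118

9.118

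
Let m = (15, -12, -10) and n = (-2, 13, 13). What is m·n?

m · n = 15·(-2) + (-12)·13 + (-10)·13 = -30 - 156 - 130 = -316

-316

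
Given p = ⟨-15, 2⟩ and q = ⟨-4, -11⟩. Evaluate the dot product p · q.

38

p · q = (-15)·(-4) + 2·(-11) = 60 - 22 = 38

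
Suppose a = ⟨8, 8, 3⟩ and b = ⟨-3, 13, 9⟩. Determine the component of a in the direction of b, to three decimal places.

6.649

a · b = 8·(-3) + 8·13 + 3·9 = -24 + 104 + 27 = 107
|b| = √(9 + 169 + 81) = √259 ≈ 16.0935
comp_b a = 107 / √259 ≈ 6.649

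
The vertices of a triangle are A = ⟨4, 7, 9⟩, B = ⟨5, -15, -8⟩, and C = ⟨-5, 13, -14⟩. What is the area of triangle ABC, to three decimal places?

AB = (1, -22, -17),  AC = (-9, 6, -23)
i: (-22)·(-23) - (-17)·6 = 506 - (-102) = 608
j: (-17)·(-9) - 1·(-23) = 153 - (-23) = 176
k: 1·6 - (-22)·(-9) = 6 - 198 = -192
AB × AC = (608, 176, -192)
|AB × AC| = √437504 ≈ 661.4409
area = ½ · 661.4409 ≈ 330.720

330.720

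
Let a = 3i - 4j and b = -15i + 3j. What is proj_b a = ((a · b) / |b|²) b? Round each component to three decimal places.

a · b = 3·(-15) + (-4)·3 = -45 - 12 = -57
|b|² = 225 + 9 = 234
proj_b a = (-57/234) · (-15, 3) ≈ (3.654, -0.731)

(3.654, -0.731)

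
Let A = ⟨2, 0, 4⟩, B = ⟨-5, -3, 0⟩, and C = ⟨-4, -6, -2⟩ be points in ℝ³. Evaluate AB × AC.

(-6, -18, 24)

AB = (-7, -3, -4)
AC = (-6, -6, -6)
i: (-3)·(-6) - (-4)·(-6) = 18 - 24 = -6
j: (-4)·(-6) - (-7)·(-6) = 24 - 42 = -18
k: (-7)·(-6) - (-3)·(-6) = 42 - 18 = 24
AB × AC = (-6, -18, 24)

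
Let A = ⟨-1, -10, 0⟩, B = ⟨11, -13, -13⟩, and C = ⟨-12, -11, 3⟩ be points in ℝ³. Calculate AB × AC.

AB = (12, -3, -13)
AC = (-11, -1, 3)
i: (-3)·3 - (-13)·(-1) = -9 - 13 = -22
j: (-13)·(-11) - 12·3 = 143 - 36 = 107
k: 12·(-1) - (-3)·(-11) = -12 - 33 = -45
AB × AC = (-22, 107, -45)

(-22, 107, -45)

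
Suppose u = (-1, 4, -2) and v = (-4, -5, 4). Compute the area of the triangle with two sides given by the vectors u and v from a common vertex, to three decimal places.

i: 4·4 - (-2)·(-5) = 16 - 10 = 6
j: (-2)·(-4) - (-1)·4 = 8 - (-4) = 12
k: (-1)·(-5) - 4·(-4) = 5 - (-16) = 21
u × v = (6, 12, 21)
|u × v| = √(6² + 12² + 21²) = √621 ≈ 24.9199
area = ½ · 24.9199 ≈ 12.460

12.460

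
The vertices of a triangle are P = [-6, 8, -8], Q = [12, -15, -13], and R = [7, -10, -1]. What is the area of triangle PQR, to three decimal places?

158.198

PQ = (18, -23, -5),  PR = (13, -18, 7)
i: (-23)·7 - (-5)·(-18) = -161 - 90 = -251
j: (-5)·13 - 18·7 = -65 - 126 = -191
k: 18·(-18) - (-23)·13 = -324 - (-299) = -25
PQ × PR = (-251, -191, -25)
|PQ × PR| = √100107 ≈ 316.3969
area = ½ · 316.3969 ≈ 158.198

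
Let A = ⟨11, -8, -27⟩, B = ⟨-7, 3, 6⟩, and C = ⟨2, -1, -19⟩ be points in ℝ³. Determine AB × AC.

(-143, -153, -27)

AB = (-18, 11, 33)
AC = (-9, 7, 8)
i: 11·8 - 33·7 = 88 - 231 = -143
j: 33·(-9) - (-18)·8 = -297 - (-144) = -153
k: (-18)·7 - 11·(-9) = -126 - (-99) = -27
AB × AC = (-143, -153, -27)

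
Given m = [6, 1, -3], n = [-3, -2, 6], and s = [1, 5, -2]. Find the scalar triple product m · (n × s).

-117

n × s:
i: (-2)·(-2) - 6·5 = 4 - 30 = -26
j: 6·1 - (-3)·(-2) = 6 - 6 = 0
k: (-3)·5 - (-2)·1 = -15 - (-2) = -13
n × s = (-26, 0, -13)
m · (n × s) = 6·(-26) + 1·0 + (-3)·(-13) = -156 + 0 + 39 = -117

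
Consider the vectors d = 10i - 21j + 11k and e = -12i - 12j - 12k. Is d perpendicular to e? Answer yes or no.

yes

d · e = 10·(-12) + (-21)·(-12) + 11·(-12) = -120 + 252 - 132 = 0
Zero, so the vectors are orthogonal.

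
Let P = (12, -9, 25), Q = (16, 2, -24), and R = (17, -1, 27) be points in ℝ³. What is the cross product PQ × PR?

PQ = (4, 11, -49)
PR = (5, 8, 2)
i: 11·2 - (-49)·8 = 22 - (-392) = 414
j: (-49)·5 - 4·2 = -245 - 8 = -253
k: 4·8 - 11·5 = 32 - 55 = -23
PQ × PR = (414, -253, -23)

(414, -253, -23)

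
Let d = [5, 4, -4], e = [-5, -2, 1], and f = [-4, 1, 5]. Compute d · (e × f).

81

e × f:
i: (-2)·5 - 1·1 = -10 - 1 = -11
j: 1·(-4) - (-5)·5 = -4 - (-25) = 21
k: (-5)·1 - (-2)·(-4) = -5 - 8 = -13
e × f = (-11, 21, -13)
d · (e × f) = 5·(-11) + 4·21 + (-4)·(-13) = -55 + 84 + 52 = 81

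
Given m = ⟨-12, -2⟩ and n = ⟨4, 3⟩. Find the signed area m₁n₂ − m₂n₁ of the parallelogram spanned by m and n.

(-12)·3 - (-2)·4 = -36 - (-8) = -28

-28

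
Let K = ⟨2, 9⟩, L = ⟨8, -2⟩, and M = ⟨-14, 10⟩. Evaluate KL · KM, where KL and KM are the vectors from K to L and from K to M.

-107

KL = L − K = (6, -11)
KM = M − K = (-16, 1)
KL · KM = 6·(-16) + (-11)·1 = -96 - 11 = -107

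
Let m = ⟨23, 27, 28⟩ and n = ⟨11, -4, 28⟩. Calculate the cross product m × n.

(868, -336, -389)

i: 27·28 - 28·(-4) = 756 - (-112) = 868
j: 28·11 - 23·28 = 308 - 644 = -336
k: 23·(-4) - 27·11 = -92 - 297 = -389
m × n = (868, -336, -389)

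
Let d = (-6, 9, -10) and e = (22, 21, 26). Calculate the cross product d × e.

(444, -64, -324)

i: 9·26 - (-10)·21 = 234 - (-210) = 444
j: (-10)·22 - (-6)·26 = -220 - (-156) = -64
k: (-6)·21 - 9·22 = -126 - 198 = -324
d × e = (444, -64, -324)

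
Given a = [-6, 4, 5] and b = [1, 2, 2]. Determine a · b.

a · b = (-6)·1 + 4·2 + 5·2 = -6 + 8 + 10 = 12

12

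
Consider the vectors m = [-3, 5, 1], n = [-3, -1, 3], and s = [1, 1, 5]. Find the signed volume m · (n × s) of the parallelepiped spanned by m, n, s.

112

n × s:
i: (-1)·5 - 3·1 = -5 - 3 = -8
j: 3·1 - (-3)·5 = 3 - (-15) = 18
k: (-3)·1 - (-1)·1 = -3 - (-1) = -2
n × s = (-8, 18, -2)
m · (n × s) = (-3)·(-8) + 5·18 + 1·(-2) = 24 + 90 - 2 = 112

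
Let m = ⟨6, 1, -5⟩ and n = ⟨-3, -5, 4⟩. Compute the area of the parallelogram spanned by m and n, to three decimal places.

35.369

i: 1·4 - (-5)·(-5) = 4 - 25 = -21
j: (-5)·(-3) - 6·4 = 15 - 24 = -9
k: 6·(-5) - 1·(-3) = -30 - (-3) = -27
m × n = (-21, -9, -27)
|m × n| = √((-21)² + (-9)² + (-27)²) = √1251 ≈ 35.3695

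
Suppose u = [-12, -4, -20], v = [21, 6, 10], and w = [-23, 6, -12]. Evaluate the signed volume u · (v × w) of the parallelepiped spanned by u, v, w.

-3784

v × w:
i: 6·(-12) - 10·6 = -72 - 60 = -132
j: 10·(-23) - 21·(-12) = -230 - (-252) = 22
k: 21·6 - 6·(-23) = 126 - (-138) = 264
v × w = (-132, 22, 264)
u · (v × w) = (-12)·(-132) + (-4)·22 + (-20)·264 = 1584 - 88 - 5280 = -3784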